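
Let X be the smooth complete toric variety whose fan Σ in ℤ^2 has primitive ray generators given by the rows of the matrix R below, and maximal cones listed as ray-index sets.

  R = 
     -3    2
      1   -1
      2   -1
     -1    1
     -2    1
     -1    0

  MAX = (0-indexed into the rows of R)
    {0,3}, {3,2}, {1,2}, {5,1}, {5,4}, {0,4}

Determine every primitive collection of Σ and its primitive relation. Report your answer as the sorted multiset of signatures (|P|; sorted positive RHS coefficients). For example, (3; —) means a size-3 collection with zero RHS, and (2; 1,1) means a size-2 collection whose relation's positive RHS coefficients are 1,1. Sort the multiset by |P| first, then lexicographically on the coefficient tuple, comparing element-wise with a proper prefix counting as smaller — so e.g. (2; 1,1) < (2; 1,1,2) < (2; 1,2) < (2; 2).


Primitive collections (9):

  • {1,3}:  v_{1} + v_{3} = 0  so sig = (2; —)
  • {2,4}:  v_{2} + v_{4} = 0  so sig = (2; —)
  • {0,1}:  v_{0} + v_{1} = v_{4}  so sig = (2; 1)
  • {0,2}:  v_{0} + v_{2} = v_{3}  so sig = (2; 1)
  • {1,4}:  v_{1} + v_{4} = v_{5}  so sig = (2; 1)
  • {2,5}:  v_{2} + v_{5} = v_{1}  so sig = (2; 1)
  • {3,4}:  v_{3} + v_{4} = v_{0}  so sig = (2; 1)
  • {3,5}:  v_{3} + v_{5} = v_{4}  so sig = (2; 1)
  • {0,5}:  v_{0} + v_{5} = 2·v_{4}  so sig = (2; 2)

so the primitive-relation signature multiset is
{ (2; —) ×2,  (2; 1) ×6,  (2; 2) }


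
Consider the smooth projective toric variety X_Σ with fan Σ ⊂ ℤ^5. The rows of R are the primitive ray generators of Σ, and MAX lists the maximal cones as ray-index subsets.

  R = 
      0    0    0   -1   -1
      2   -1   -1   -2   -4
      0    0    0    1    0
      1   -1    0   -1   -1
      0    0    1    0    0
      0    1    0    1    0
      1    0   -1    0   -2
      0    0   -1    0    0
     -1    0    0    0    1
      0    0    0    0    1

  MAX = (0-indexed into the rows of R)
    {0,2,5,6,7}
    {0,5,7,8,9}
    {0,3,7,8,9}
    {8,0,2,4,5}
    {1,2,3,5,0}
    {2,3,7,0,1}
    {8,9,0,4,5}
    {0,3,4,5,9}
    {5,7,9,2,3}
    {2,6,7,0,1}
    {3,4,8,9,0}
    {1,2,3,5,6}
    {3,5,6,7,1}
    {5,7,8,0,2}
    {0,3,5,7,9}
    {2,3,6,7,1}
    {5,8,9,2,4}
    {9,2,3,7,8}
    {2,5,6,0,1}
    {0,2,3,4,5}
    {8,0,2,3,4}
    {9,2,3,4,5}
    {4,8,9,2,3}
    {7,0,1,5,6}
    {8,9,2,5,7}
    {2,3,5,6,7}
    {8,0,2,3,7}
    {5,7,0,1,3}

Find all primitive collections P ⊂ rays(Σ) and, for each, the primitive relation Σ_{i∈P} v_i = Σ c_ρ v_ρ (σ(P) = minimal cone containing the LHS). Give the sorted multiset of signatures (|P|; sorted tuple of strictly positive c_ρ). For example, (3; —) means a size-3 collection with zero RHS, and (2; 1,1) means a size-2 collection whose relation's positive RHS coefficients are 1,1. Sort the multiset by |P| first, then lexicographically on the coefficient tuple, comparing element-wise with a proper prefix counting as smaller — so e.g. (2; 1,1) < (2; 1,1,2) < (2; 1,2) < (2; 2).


Δ(Σ) — 10 vertices, 12 min non-faces:

  P={4,7}:  v_{4} + v_{7} = 0  →  sig = (2; —)
  P={6,8}:  v_{6} + v_{8} = v_{0} + v_{2} + v_{7}  →  sig = (2; 1,1,1)
  P={6,9}:  v_{6} + v_{9} = v_{3} + v_{5} + v_{7}  →  sig = (2; 1,1,1)
  P={4,6}:  v_{4} + v_{6} = v_{0} + v_{2} + v_{3} + v_{5}  →  sig = (2; 1,1,1,1)
  P={1,8}:  v_{1} + v_{8} = 2·v_{0} + v_{2} + v_{3} + v_{7}  →  sig = (2; 1,1,1,2)
  P={1,9}:  v_{1} + v_{9} = v_{0} + 2·v_{3} + v_{5} + v_{7}  →  sig = (2; 1,1,1,2)
  P={1,4}:  v_{1} + v_{4} = 2·v_{0} + v_{2} + 2·v_{3} + v_{5}  →  sig = (2; 1,1,2,2)
  P={0,2,9}:  v_{0} + v_{2} + v_{9} = 0  →  sig = (3; —)
  P={3,5,8}:  v_{3} + v_{5} + v_{8} = 0  →  sig = (3; —)
  P={0,3,6}:  v_{0} + v_{3} + v_{6} = v_{1}  →  sig = (3; 1)
  P={1,2,5,7}:  v_{1} + v_{2} + v_{5} + v_{7} = 2·v_{6}  →  sig = (4; 2)
  P={0,2,3,5,7}:  v_{0} + v_{2} + v_{3} + v_{5} + v_{7} = v_{6}  →  sig = (5; 1)

so the primitive-relation signature multiset is
    (2; —)
    (2; 1,1,1)
    (2; 1,1,1)
    (2; 1,1,1,1)
    (2; 1,1,1,2)
    (2; 1,1,1,2)
    (2; 1,1,2,2)
    (3; —)
    (3; —)
    (3; 1)
    (4; 2)
    (5; 1)


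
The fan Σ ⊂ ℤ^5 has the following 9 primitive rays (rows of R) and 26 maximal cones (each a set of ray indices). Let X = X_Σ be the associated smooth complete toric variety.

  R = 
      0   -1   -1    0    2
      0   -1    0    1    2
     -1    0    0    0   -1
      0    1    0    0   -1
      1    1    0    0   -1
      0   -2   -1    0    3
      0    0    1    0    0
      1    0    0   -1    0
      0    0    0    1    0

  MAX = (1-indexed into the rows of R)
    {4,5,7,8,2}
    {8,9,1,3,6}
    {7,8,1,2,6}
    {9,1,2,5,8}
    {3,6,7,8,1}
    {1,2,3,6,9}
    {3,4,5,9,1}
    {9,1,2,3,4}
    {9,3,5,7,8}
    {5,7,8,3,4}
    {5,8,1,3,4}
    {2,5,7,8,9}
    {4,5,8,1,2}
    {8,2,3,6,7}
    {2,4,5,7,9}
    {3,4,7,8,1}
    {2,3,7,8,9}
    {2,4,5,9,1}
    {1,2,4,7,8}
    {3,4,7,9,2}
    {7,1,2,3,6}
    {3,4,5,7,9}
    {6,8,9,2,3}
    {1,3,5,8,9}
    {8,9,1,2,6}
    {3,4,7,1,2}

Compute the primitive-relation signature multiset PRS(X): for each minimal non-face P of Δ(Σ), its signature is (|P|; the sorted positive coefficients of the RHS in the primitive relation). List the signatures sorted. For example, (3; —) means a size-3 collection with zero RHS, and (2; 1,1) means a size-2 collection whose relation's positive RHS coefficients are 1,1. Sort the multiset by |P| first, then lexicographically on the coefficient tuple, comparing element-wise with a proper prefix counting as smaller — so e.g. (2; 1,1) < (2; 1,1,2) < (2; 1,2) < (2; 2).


9 minimal non-faces of Δ(Σ) (on 9 rays):

  {4,6}:  v_{4} + v_{6} = v_{1}  ⟹  sig = (2; 1)
  {5,6}:  v_{5} + v_{6} = v_{1} + v_{8} + v_{9}  ⟹  sig = (2; 1,1,1)
  {1,7,9}:  v_{1} + v_{7} + v_{9} = v_{2}  ⟹  sig = (3; 1)
  {2,3,5}:  v_{2} + v_{3} + v_{5} = v_{9}  ⟹  sig = (3; 1)
  {4,8,9}:  v_{4} + v_{8} + v_{9} = v_{5}  ⟹  sig = (3; 1)
  {1,5,7}:  v_{1} + v_{5} + v_{7} = v_{2} + v_{4} + v_{8}  ⟹  sig = (3; 1,1,1)
  {6,7,9}:  v_{6} + v_{7} + v_{9} = 2·v_{2} + v_{3} + v_{8}  ⟹  sig = (3; 1,1,2)
  {2,3,4,8}:  v_{2} + v_{3} + v_{4} + v_{8} = 0  ⟹  sig = (4; —)
  {1,2,3,8}:  v_{1} + v_{2} + v_{3} + v_{8} = v_{6}  ⟹  sig = (4; 1)

Hence PRS(X_Σ) =
[(2; 1), (2; 1,1,1), (3; 1), (3; 1), (3; 1), (3; 1,1,1), (3; 1,1,2), (4; —), (4; 1)]


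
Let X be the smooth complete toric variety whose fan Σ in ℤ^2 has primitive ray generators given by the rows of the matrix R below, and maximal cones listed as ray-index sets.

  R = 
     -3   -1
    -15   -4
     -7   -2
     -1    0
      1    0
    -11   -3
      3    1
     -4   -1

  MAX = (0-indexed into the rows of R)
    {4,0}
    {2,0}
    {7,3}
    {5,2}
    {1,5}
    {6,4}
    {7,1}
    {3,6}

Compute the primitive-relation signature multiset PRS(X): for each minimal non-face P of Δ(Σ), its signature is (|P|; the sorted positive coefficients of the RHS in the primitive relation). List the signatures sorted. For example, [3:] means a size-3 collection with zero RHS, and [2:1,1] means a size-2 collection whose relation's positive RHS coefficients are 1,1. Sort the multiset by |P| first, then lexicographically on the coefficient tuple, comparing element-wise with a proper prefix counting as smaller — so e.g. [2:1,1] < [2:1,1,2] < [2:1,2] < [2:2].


Δ(Σ) — 8 vertices, 20 min non-faces:

  P = {0,6}:  v_{0} + v_{6} = 0  ⇒ sig = [2:]
  P = {3,4}:  v_{3} + v_{4} = 0  ⇒ sig = [2:]
  P = {0,3}:  v_{0} + v_{3} = v_{7}  ⇒ sig = [2:1]
  P = {0,7}:  v_{0} + v_{7} = v_{2}  ⇒ sig = [2:1]
  P = {2,6}:  v_{2} + v_{6} = v_{7}  ⇒ sig = [2:1]
  P = {2,7}:  v_{2} + v_{7} = v_{5}  ⇒ sig = [2:1]
  P = {4,7}:  v_{4} + v_{7} = v_{0}  ⇒ sig = [2:1]
  P = {5,7}:  v_{5} + v_{7} = v_{1}  ⇒ sig = [2:1]
  P = {6,7}:  v_{6} + v_{7} = v_{3}  ⇒ sig = [2:1]
  P = {0,1}:  v_{0} + v_{1} = v_{2} + v_{5}  ⇒ sig = [2:1,1]
  P = {4,5}:  v_{4} + v_{5} = v_{0} + v_{2}  ⇒ sig = [2:1,1]
  P = {0,5}:  v_{0} + v_{5} = 2·v_{2}  ⇒ sig = [2:2]
  P = {1,2}:  v_{1} + v_{2} = 2·v_{5}  ⇒ sig = [2:2]
  P = {1,4}:  v_{1} + v_{4} = 2·v_{2}  ⇒ sig = [2:2]
  P = {2,3}:  v_{2} + v_{3} = 2·v_{7}  ⇒ sig = [2:2]
  P = {2,4}:  v_{2} + v_{4} = 2·v_{0}  ⇒ sig = [2:2]
  P = {5,6}:  v_{5} + v_{6} = 2·v_{7}  ⇒ sig = [2:2]
  P = {1,6}:  v_{1} + v_{6} = 3·v_{7}  ⇒ sig = [2:3]
  P = {3,5}:  v_{3} + v_{5} = 3·v_{7}  ⇒ sig = [2:3]
  P = {1,3}:  v_{1} + v_{3} = 4·v_{7}  ⇒ sig = [2:4]

so the primitive-relation signature multiset is
    |P|=2: 20 collections, coeffs (), (), (1), (1), (1), (1), (1), (1), (1), (1,1), (1,1), (2), (2), (2), (2), (2), (2), (3), (3), (4)


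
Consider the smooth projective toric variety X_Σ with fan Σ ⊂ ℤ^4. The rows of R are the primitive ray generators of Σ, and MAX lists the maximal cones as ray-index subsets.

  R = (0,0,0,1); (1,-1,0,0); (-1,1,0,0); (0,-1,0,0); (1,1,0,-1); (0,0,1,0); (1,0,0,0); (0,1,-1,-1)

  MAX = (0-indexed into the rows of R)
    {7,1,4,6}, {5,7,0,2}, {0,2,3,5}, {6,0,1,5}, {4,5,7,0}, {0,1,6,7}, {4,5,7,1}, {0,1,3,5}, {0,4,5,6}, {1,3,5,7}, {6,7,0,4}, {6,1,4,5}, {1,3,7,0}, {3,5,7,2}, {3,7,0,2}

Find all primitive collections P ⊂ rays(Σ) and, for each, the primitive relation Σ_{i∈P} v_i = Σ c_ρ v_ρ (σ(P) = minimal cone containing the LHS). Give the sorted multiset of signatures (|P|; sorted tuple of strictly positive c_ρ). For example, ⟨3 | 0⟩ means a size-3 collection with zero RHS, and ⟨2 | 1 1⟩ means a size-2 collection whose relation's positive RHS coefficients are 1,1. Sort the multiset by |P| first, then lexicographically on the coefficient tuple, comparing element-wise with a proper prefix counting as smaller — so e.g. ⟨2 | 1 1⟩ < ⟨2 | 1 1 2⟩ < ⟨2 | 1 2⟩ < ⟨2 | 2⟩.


9 minimal non-faces of Δ(Σ) (on 8 rays):

  {1,2}:  v_{1} + v_{2} = 0 — sig = ⟨2 | 0⟩
  {3,6}:  v_{3} + v_{6} = v_{1} — sig = ⟨2 | 1⟩
  {2,6}:  v_{2} + v_{6} = v_{0} + v_{5} + v_{7} — sig = ⟨2 | 1 1 1⟩
  {3,4}:  v_{3} + v_{4} = v_{1} + v_{5} + v_{7} — sig = ⟨2 | 1 1 1⟩
  {2,4}:  v_{2} + v_{4} = v_{0} + 2·v_{5} + 2·v_{7} — sig = ⟨2 | 1 2 2⟩
  {5,6,7}:  v_{5} + v_{6} + v_{7} = v_{4} — sig = ⟨3 | 1⟩
  {0,1,4}:  v_{0} + v_{1} + v_{4} = 2·v_{6} — sig = ⟨3 | 2⟩
  {0,3,5,7}:  v_{0} + v_{3} + v_{5} + v_{7} = 0 — sig = ⟨4 | 0⟩
  {0,1,5,7}:  v_{0} + v_{1} + v_{5} + v_{7} = v_{6} — sig = ⟨4 | 1⟩

so the primitive-relation signature multiset is
[⟨2 | 0⟩, ⟨2 | 1⟩, ⟨2 | 1 1 1⟩, ⟨2 | 1 1 1⟩, ⟨2 | 1 2 2⟩, ⟨3 | 1⟩, ⟨3 | 2⟩, ⟨4 | 0⟩, ⟨4 | 1⟩]


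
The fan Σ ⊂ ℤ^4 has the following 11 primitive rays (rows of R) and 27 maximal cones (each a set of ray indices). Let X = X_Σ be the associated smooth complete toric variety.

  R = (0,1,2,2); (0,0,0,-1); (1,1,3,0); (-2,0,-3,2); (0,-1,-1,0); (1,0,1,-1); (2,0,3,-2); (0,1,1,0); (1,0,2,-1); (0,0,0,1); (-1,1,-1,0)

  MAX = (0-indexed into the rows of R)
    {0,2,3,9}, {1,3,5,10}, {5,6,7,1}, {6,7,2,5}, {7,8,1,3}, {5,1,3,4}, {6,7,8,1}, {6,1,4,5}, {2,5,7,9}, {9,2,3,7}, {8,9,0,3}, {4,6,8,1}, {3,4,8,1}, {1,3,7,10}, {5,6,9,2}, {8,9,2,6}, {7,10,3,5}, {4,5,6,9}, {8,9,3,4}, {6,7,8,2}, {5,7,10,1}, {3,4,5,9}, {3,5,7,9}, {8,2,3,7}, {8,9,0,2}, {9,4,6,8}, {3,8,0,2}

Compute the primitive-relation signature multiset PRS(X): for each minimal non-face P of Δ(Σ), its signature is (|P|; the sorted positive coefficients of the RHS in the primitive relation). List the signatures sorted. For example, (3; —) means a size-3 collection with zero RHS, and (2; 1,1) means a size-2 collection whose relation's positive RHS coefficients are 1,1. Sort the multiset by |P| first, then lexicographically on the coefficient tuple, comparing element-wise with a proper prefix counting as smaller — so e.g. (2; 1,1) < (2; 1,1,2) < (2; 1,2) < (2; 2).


Minimal non-faces — 22 found among 11 rays, 27 max cones:

  P={1,9}:  v_{1} + v_{9} = 0  ⟹  sig = (2; —)
  P={3,6}:  v_{3} + v_{6} = 0  ⟹  sig = (2; —)
  P={4,7}:  v_{4} + v_{7} = 0  ⟹  sig = (2; —)
  P={5,8}:  v_{5} + v_{8} = v_{6}  ⟹  sig = (2; 1)
  P={0,5}:  v_{0} + v_{5} = v_{2} + v_{9}  ⟹  sig = (2; 1,1)
  P={1,2}:  v_{1} + v_{2} = v_{7} + v_{8}  ⟹  sig = (2; 1,1)
  P={2,4}:  v_{2} + v_{4} = v_{8} + v_{9}  ⟹  sig = (2; 1,1)
  P={8,10}:  v_{8} + v_{10} = v_{1} + v_{7}  ⟹  sig = (2; 1,1)
  P={0,1}:  v_{0} + v_{1} = v_{2} + v_{3} + v_{8}  ⟹  sig = (2; 1,1,1)
  P={0,6}:  v_{0} + v_{6} = v_{2} + v_{8} + v_{9}  ⟹  sig = (2; 1,1,1)
  P={0,10}:  v_{0} + v_{10} = v_{2} + v_{3} + v_{7}  ⟹  sig = (2; 1,1,1)
  P={4,10}:  v_{4} + v_{10} = v_{1} + v_{3} + v_{5}  ⟹  sig = (2; 1,1,1)
  P={6,10}:  v_{6} + v_{10} = v_{1} + v_{5} + v_{7}  ⟹  sig = (2; 1,1,1)
  P={9,10}:  v_{9} + v_{10} = v_{3} + v_{5} + v_{7}  ⟹  sig = (2; 1,1,1)
  P={0,7}:  v_{0} + v_{7} = 2·v_{2} + v_{3}  ⟹  sig = (2; 1,2)
  P={0,4}:  v_{0} + v_{4} = v_{3} + 2·v_{8} + 2·v_{9}  ⟹  sig = (2; 1,2,2)
  P={2,10}:  v_{2} + v_{10} = 2·v_{7}  ⟹  sig = (2; 2)
  P={7,8,9}:  v_{7} + v_{8} + v_{9} = v_{2}  ⟹  sig = (3; 1)
  P={2,3,5}:  v_{2} + v_{3} + v_{5} = v_{7} + v_{9}  ⟹  sig = (3; 1,1)
  P={6,7,9}:  v_{6} + v_{7} + v_{9} = v_{2} + v_{5}  ⟹  sig = (3; 1,1)
  P={1,3,5,7}:  v_{1} + v_{3} + v_{5} + v_{7} = v_{10}  ⟹  sig = (4; 1)
  P={2,3,8,9}:  v_{2} + v_{3} + v_{8} + v_{9} = v_{0}  ⟹  sig = (4; 1)

so the primitive-relation signature multiset is
{ (2; —) ×3,  (2; 1),  (2; 1,1) ×4,  (2; 1,1,1) ×6,  (2; 1,2),  (2; 1,2,2),  (2; 2),  (3; 1),  (3; 1,1) ×2,  (4; 1) ×2 }


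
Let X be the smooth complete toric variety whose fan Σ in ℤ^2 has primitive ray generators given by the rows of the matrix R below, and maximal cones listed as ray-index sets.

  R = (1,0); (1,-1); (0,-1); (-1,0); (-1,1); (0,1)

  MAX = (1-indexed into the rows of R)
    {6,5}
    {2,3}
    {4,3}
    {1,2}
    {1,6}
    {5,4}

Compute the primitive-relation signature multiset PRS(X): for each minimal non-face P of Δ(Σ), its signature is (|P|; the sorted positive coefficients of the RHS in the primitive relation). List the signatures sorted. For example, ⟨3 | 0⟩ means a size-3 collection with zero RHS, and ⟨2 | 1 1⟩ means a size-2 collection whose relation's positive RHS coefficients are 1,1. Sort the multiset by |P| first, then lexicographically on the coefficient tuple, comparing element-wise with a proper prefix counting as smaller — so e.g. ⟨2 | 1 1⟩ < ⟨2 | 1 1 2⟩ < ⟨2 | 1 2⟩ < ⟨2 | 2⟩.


|primitive collections| = 9. Relations:

  P = {1,4}:  v_{1} + v_{4} = 0 — sig = ⟨2 | 0⟩
  P = {2,5}:  v_{2} + v_{5} = 0 — sig = ⟨2 | 0⟩
  P = {3,6}:  v_{3} + v_{6} = 0 — sig = ⟨2 | 0⟩
  P = {1,3}:  v_{1} + v_{3} = v_{2} — sig = ⟨2 | 1⟩
  P = {1,5}:  v_{1} + v_{5} = v_{6} — sig = ⟨2 | 1⟩
  P = {2,4}:  v_{2} + v_{4} = v_{3} — sig = ⟨2 | 1⟩
  P = {2,6}:  v_{2} + v_{6} = v_{1} — sig = ⟨2 | 1⟩
  P = {3,5}:  v_{3} + v_{5} = v_{4} — sig = ⟨2 | 1⟩
  P = {4,6}:  v_{4} + v_{6} = v_{5} — sig = ⟨2 | 1⟩

so the primitive-relation signature multiset is
{ ⟨2 | 0⟩ ×3,  ⟨2 | 1⟩ ×6 }


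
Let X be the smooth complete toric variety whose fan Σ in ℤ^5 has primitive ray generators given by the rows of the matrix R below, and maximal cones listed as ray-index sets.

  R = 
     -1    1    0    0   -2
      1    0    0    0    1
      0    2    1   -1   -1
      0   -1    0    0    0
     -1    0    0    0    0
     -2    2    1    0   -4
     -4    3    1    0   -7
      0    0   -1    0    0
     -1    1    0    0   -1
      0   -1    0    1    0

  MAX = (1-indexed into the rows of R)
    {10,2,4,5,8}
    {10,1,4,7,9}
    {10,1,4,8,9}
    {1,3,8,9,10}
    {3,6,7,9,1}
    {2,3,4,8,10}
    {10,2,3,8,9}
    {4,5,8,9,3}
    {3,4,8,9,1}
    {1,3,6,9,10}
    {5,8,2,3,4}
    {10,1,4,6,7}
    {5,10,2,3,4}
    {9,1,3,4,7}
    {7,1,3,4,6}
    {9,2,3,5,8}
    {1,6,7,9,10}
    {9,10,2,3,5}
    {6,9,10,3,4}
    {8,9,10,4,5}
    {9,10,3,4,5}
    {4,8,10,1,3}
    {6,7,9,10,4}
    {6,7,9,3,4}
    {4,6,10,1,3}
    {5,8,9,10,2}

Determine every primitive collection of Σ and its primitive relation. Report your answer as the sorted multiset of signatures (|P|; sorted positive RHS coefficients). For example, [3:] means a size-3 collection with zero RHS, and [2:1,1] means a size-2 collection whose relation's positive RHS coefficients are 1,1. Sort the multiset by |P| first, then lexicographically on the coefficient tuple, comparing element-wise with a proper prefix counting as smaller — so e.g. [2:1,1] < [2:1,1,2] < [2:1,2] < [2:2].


14 collections generate NE(X_Σ); each relation:

  P = {2,7}:  v_{2} + v_{7} = v_{1} + v_{6} ; sig = [2:1,1]
  P = {1,2}:  v_{1} + v_{2} = v_{3} + v_{8} + v_{10} ; sig = [2:1,1,1]
  P = {2,6}:  v_{2} + v_{6} = v_{1} + v_{3} + v_{10} ; sig = [2:1,1,1]
  P = {5,6}:  v_{5} + v_{6} = v_{3} + 2·v_{4} + 3·v_{9} + v_{10} ; sig = [2:1,1,2,3]
  P = {7,8}:  v_{7} + v_{8} = 3·v_{1} + v_{4} + v_{9} ; sig = [2:1,1,3]
  P = {1,5}:  v_{1} + v_{5} = v_{4} + 2·v_{9} ; sig = [2:1,2]
  P = {5,7}:  v_{5} + v_{7} = 2·v_{4} + v_{6} + 3·v_{9} ; sig = [2:1,2,3]
  P = {6,8}:  v_{6} + v_{8} = 2·v_{1} ; sig = [2:2]
  P = {2,4,9}:  v_{2} + v_{4} + v_{9} = 0 ; sig = [3:]
  P = {3,7,10}:  v_{3} + v_{7} + v_{10} = 2·v_{6} ; sig = [3:2]
  P = {1,4,6,9}:  v_{1} + v_{4} + v_{6} + v_{9} = v_{7} ; sig = [4:1]
  P = {3,5,8,10}:  v_{3} + v_{5} + v_{8} + v_{10} = v_{9} ; sig = [4:1]
  P = {1,3,4,9,10}:  v_{1} + v_{3} + v_{4} + v_{9} + v_{10} = v_{6} ; sig = [5:1]
  P = {3,4,8,9,10}:  v_{3} + v_{4} + v_{8} + v_{9} + v_{10} = v_{1} ; sig = [5:1]

Sorted signature multiset PRS(X):
{ [2:1,1],  [2:1,1,1] ×2,  [2:1,1,2,3],  [2:1,1,3],  [2:1,2],  [2:1,2,3],  [2:2],  [3:],  [3:2],  [4:1] ×2,  [5:1] ×2 }


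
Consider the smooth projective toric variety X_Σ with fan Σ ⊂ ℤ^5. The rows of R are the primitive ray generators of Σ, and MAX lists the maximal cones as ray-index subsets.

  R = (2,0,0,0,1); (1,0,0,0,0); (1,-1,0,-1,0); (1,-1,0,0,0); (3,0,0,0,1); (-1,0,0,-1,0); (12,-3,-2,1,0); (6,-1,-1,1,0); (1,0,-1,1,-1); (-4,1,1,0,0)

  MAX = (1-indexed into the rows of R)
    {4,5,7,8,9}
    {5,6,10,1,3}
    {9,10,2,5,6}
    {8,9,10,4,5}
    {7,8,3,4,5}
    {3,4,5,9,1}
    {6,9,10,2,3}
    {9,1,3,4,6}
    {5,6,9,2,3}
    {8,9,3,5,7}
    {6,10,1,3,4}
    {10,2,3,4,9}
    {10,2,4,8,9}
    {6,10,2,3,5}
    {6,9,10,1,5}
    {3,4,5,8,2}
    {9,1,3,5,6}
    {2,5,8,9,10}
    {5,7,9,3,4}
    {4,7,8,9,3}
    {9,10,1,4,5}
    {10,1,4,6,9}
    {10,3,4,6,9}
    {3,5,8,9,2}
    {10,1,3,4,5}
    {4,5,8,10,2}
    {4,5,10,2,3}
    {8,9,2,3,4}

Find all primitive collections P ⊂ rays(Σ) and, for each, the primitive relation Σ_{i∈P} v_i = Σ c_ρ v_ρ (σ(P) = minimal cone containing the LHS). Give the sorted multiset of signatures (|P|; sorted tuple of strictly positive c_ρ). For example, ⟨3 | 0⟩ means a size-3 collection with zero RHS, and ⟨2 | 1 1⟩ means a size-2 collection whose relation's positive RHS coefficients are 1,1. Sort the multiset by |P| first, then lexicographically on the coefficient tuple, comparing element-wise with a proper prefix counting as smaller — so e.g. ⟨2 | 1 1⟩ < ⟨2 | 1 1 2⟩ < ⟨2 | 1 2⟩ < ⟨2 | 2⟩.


Primitive collections (14):

  P={1,2}:  v_{1} + v_{2} = v_{5} ; sig = ⟨2 | 1⟩
  P={6,8}:  v_{6} + v_{8} = v_{3} + v_{5} + v_{9} ; sig = ⟨2 | 1 1 1⟩
  P={7,10}:  v_{7} + v_{10} = v_{2} + v_{4} + v_{8} ; sig = ⟨2 | 1 1 1⟩
  P={1,8}:  v_{1} + v_{8} = v_{4} + 2·v_{5} + v_{9} ; sig = ⟨2 | 1 1 2⟩
  P={2,7}:  v_{2} + v_{7} = v_{3} + 2·v_{8} ; sig = ⟨2 | 1 2⟩
  P={6,7}:  v_{6} + v_{7} = 2·v_{3} + v_{4} + 2·v_{5} + 2·v_{9} ; sig = ⟨2 | 1 2 2 2⟩
  P={1,7}:  v_{1} + v_{7} = v_{3} + 2·v_{4} + 3·v_{5} + 2·v_{9} ; sig = ⟨2 | 1 2 2 3⟩
  P={2,4,6}:  v_{2} + v_{4} + v_{6} = v_{3} ; sig = ⟨3 | 1⟩
  P={4,5,6}:  v_{4} + v_{5} + v_{6} = v_{1} + v_{3} ; sig = ⟨3 | 1 1⟩
  P={3,8,10}:  v_{3} + v_{8} + v_{10} = 2·v_{2} + v_{4} ; sig = ⟨3 | 1 2⟩
  P={1,3,9,10}:  v_{1} + v_{3} + v_{9} + v_{10} = 0 ; sig = ⟨4 | 0⟩
  P={2,4,5,9}:  v_{2} + v_{4} + v_{5} + v_{9} = v_{8} ; sig = ⟨4 | 1⟩
  P={3,5,9,10}:  v_{3} + v_{5} + v_{9} + v_{10} = v_{2} ; sig = ⟨4 | 1⟩
  P={3,4,5,8,9}:  v_{3} + v_{4} + v_{5} + v_{8} + v_{9} = v_{7} ; sig = ⟨5 | 1⟩

Hence PRS(X_Σ) =
    |P|=2: 7 collections, coeffs (1), (1,1,1), (1,1,1), (1,1,2), (1,2), (1,2,2,2), (1,2,2,3)
    |P|=3: 3 collections, coeffs (1), (1,1), (1,2)
    |P|=4: 3 collections, coeffs (), (1), (1)
    |P|=5: 1 collection, coeffs (1)


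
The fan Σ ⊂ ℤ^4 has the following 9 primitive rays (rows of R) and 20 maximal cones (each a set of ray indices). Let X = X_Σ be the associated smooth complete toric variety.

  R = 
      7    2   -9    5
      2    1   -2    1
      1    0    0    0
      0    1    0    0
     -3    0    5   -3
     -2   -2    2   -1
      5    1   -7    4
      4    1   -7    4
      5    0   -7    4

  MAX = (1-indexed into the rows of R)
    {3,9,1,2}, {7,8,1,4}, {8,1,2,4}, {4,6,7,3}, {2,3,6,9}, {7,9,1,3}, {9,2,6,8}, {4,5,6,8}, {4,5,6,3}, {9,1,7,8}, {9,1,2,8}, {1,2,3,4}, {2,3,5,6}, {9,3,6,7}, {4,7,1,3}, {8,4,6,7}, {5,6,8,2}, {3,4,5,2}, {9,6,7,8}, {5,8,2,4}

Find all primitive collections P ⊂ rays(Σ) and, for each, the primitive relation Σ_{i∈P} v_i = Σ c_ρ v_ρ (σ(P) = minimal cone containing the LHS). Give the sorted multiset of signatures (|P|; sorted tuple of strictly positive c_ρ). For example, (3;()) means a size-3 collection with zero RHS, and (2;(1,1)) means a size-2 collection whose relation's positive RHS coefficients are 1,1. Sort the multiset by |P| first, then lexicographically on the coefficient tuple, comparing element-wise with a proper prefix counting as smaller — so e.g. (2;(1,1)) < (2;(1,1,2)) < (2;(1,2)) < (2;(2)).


8 collections generate NE(X_Σ); each relation:

  {1,6}:  v_{1} + v_{6} = v_{9} ; sig = (2;(1))
  {2,7}:  v_{2} + v_{7} = v_{1} ; sig = (2;(1))
  {3,8}:  v_{3} + v_{8} = v_{7} ; sig = (2;(1))
  {4,9}:  v_{4} + v_{9} = v_{7} ; sig = (2;(1))
  {5,7}:  v_{5} + v_{7} = v_{2} ; sig = (2;(1))
  {5,9}:  v_{5} + v_{9} = 2·v_{2} + v_{6} ; sig = (2;(1,2))
  {1,5}:  v_{1} + v_{5} = 2·v_{2} ; sig = (2;(2))
  {2,4,6}:  v_{2} + v_{4} + v_{6} = 0 ; sig = (3;())

Sorted signature multiset PRS(X):
    (2;(1))
    (2;(1))
    (2;(1))
    (2;(1))
    (2;(1))
    (2;(1,2))
    (2;(2))
    (3;())


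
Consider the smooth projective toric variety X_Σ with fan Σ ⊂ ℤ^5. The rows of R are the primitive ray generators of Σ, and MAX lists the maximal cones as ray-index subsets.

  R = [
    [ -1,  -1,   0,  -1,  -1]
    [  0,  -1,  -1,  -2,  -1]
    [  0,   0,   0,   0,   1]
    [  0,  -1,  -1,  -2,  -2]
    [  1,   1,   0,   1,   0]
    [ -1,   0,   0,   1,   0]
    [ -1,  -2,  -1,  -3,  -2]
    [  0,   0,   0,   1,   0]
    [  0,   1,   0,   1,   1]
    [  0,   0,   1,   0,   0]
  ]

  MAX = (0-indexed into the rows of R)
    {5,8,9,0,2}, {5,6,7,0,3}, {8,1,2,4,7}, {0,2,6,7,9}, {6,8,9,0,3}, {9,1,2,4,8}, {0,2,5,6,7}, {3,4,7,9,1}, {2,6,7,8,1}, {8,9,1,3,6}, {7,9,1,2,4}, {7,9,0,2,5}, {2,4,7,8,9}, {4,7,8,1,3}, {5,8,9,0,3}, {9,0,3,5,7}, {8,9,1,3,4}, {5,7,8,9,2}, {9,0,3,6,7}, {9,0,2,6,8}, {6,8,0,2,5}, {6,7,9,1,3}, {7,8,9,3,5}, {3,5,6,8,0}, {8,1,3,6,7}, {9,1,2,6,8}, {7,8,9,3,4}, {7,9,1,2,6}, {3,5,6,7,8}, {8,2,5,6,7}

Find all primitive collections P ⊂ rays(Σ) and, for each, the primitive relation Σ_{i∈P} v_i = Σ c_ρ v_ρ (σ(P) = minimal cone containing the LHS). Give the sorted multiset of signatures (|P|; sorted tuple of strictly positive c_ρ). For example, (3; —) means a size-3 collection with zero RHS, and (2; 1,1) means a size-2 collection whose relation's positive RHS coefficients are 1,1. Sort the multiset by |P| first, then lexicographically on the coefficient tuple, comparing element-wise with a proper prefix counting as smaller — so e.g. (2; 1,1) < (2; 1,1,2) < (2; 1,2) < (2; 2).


10 collections generate NE(X_Σ); each relation:

  {0,1}:  v_{0} + v_{1} = v_{6} ; sig = (2; 1)
  {2,3}:  v_{2} + v_{3} = v_{1} ; sig = (2; 1)
  {4,6}:  v_{4} + v_{6} = v_{3} ; sig = (2; 1)
  {1,5}:  v_{1} + v_{5} = v_{6} + v_{7} + v_{8} ; sig = (2; 1,1,1)
  {0,4}:  v_{0} + v_{4} = v_{3} + v_{7} + v_{8} + v_{9} ; sig = (2; 1,1,1,1)
  {4,5}:  v_{4} + v_{5} = v_{3} + 2·v_{7} + 2·v_{8} + v_{9} ; sig = (2; 1,1,2,2)
  {0,7,8}:  v_{0} + v_{7} + v_{8} = v_{5} ; sig = (3; 1)
  {5,6,9}:  v_{5} + v_{6} + v_{9} = 2·v_{0} ; sig = (3; 2)
  {1,7,8,9}:  v_{1} + v_{7} + v_{8} + v_{9} = 0 ; sig = (4; —)
  {6,7,8,9}:  v_{6} + v_{7} + v_{8} + v_{9} = v_{0} ; sig = (4; 1)

Signatures (|P|; sorted positive RHS coefficients), sorted:
{ (2; 1) ×3,  (2; 1,1,1),  (2; 1,1,1,1),  (2; 1,1,2,2),  (3; 1),  (3; 2),  (4; —),  (4; 1) }


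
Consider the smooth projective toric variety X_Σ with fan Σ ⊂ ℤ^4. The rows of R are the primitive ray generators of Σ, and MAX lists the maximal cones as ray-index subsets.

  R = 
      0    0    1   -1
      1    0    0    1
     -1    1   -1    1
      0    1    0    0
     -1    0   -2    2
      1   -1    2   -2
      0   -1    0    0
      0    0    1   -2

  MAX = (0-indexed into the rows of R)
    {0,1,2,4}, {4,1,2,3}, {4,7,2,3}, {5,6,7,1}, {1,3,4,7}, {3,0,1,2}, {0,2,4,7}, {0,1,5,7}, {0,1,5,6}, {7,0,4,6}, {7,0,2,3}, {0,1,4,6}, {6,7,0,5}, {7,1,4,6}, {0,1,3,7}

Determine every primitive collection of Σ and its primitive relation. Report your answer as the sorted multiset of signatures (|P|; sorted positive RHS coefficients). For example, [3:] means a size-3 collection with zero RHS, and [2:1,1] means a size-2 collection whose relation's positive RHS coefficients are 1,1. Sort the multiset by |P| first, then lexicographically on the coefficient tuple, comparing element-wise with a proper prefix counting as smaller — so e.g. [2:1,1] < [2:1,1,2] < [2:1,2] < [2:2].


The 9 primitive collections of Σ (r=8, n=4):

  • {3,6}:  v_{3} + v_{6} = 0  ⟹  sig = [2:]
  • {2,5}:  v_{2} + v_{5} = v_{0}  ⟹  sig = [2:1]
  • {4,5}:  v_{4} + v_{5} = v_{6}  ⟹  sig = [2:1]
  • {2,6}:  v_{2} + v_{6} = v_{0} + v_{4}  ⟹  sig = [2:1,1]
  • {3,5}:  v_{3} + v_{5} = v_{0} + v_{1} + v_{7}  ⟹  sig = [2:1,1,1]
  • {0,3,4}:  v_{0} + v_{3} + v_{4} = v_{2}  ⟹  sig = [3:1]
  • {1,2,7}:  v_{1} + v_{2} + v_{7} = v_{3}  ⟹  sig = [3:1]
  • {0,1,4,7}:  v_{0} + v_{1} + v_{4} + v_{7} = 0  ⟹  sig = [4:]
  • {0,1,6,7}:  v_{0} + v_{1} + v_{6} + v_{7} = v_{5}  ⟹  sig = [4:1]

Hence PRS(X_Σ) =
    [2:]
    [2:1]
    [2:1]
    [2:1,1]
    [2:1,1,1]
    [3:1]
    [3:1]
    [4:]
    [4:1]


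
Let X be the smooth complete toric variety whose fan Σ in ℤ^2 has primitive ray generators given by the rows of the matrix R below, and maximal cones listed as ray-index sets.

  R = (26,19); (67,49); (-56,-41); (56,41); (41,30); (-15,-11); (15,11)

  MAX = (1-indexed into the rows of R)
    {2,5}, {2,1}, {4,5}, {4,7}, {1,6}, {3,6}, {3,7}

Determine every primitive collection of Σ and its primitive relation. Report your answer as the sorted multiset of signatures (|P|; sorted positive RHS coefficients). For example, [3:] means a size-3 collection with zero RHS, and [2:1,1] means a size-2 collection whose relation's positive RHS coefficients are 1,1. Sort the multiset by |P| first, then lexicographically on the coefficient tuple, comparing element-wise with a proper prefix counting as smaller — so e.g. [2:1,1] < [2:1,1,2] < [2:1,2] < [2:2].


Primitive collections (14):

  P={3,4}:  v_{3} + v_{4} = 0  →  sig = [2:]
  P={6,7}:  v_{6} + v_{7} = 0  →  sig = [2:]
  P={1,5}:  v_{1} + v_{5} = v_{2}  →  sig = [2:1]
  P={1,7}:  v_{1} + v_{7} = v_{5}  →  sig = [2:1]
  P={3,5}:  v_{3} + v_{5} = v_{6}  →  sig = [2:1]
  P={4,6}:  v_{4} + v_{6} = v_{5}  →  sig = [2:1]
  P={5,6}:  v_{5} + v_{6} = v_{1}  →  sig = [2:1]
  P={5,7}:  v_{5} + v_{7} = v_{4}  →  sig = [2:1]
  P={2,3}:  v_{2} + v_{3} = v_{1} + v_{6}  →  sig = [2:1,1]
  P={1,3}:  v_{1} + v_{3} = 2·v_{6}  →  sig = [2:2]
  P={1,4}:  v_{1} + v_{4} = 2·v_{5}  →  sig = [2:2]
  P={2,6}:  v_{2} + v_{6} = 2·v_{1}  →  sig = [2:2]
  P={2,7}:  v_{2} + v_{7} = 2·v_{5}  →  sig = [2:2]
  P={2,4}:  v_{2} + v_{4} = 3·v_{5}  →  sig = [2:3]

Hence PRS(X_Σ) =
{ [2:] ×2,  [2:1] ×6,  [2:1,1],  [2:2] ×4,  [2:3] }


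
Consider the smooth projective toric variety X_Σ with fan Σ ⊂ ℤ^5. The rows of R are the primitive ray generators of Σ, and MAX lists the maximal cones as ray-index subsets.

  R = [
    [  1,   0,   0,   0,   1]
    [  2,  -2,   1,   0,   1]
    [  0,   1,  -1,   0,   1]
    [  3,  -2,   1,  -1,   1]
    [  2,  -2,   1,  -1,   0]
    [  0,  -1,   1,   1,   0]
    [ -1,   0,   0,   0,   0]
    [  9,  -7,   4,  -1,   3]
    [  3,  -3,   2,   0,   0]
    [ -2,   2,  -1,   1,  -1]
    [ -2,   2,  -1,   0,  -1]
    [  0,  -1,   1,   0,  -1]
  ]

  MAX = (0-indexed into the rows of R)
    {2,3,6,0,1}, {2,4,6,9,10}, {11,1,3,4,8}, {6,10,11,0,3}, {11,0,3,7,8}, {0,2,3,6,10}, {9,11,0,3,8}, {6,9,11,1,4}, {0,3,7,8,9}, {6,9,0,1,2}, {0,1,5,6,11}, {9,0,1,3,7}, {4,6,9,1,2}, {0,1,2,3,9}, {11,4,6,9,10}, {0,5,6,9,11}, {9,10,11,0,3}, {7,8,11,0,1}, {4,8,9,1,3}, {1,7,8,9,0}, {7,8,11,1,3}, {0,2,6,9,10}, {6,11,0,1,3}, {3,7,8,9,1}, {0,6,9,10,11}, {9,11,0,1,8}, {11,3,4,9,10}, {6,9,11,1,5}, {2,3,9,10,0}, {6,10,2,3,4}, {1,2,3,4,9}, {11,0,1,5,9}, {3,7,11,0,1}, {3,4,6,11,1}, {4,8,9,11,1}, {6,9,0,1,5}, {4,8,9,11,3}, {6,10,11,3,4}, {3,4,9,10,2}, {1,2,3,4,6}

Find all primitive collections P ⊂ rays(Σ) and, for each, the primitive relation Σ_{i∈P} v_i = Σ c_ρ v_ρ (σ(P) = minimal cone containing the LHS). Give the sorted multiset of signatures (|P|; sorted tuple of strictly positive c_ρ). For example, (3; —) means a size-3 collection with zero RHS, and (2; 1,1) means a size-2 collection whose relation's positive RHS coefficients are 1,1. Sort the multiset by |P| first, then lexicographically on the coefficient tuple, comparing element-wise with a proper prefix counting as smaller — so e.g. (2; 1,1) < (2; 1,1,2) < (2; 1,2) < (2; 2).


Primitive collections (21):

  {1,10}:  v_{1} + v_{10} = 0  ⟹  sig = (2; —)
  {2,11}:  v_{2} + v_{11} = 0  ⟹  sig = (2; —)
  {0,4}:  v_{0} + v_{4} = v_{3}  ⟹  sig = (2; 1)
  {4,5}:  v_{4} + v_{5} = v_{1} + v_{11}  ⟹  sig = (2; 1,1)
  {6,8}:  v_{6} + v_{8} = v_{1} + v_{11}  ⟹  sig = (2; 1,1)
  {2,8}:  v_{2} + v_{8} = v_{1} + v_{3} + v_{9}  ⟹  sig = (2; 1,1,1)
  {3,5}:  v_{3} + v_{5} = v_{0} + v_{1} + v_{11}  ⟹  sig = (2; 1,1,1)
  {7,10}:  v_{7} + v_{10} = v_{0} + v_{3} + v_{8}  ⟹  sig = (2; 1,1,1)
  {8,10}:  v_{8} + v_{10} = v_{3} + v_{9} + v_{11}  ⟹  sig = (2; 1,1,1)
  {2,5}:  v_{2} + v_{5} = v_{0} + v_{1} + v_{6} + v_{9}  ⟹  sig = (2; 1,1,1,1)
  {5,10}:  v_{5} + v_{10} = v_{0} + v_{6} + v_{9} + v_{11}  ⟹  sig = (2; 1,1,1,1)
  {6,7}:  v_{6} + v_{7} = v_{0} + 2·v_{1} + v_{3} + v_{11}  ⟹  sig = (2; 1,1,1,2)
  {4,7}:  v_{4} + v_{7} = v_{1} + 2·v_{3} + v_{8}  ⟹  sig = (2; 1,1,2)
  {2,7}:  v_{2} + v_{7} = v_{0} + 2·v_{1} + 2·v_{3} + v_{9}  ⟹  sig = (2; 1,1,2,2)
  {5,7}:  v_{5} + v_{7} = 2·v_{0} + 2·v_{1} + v_{8} + v_{11}  ⟹  sig = (2; 1,1,2,2)
  {5,8}:  v_{5} + v_{8} = v_{0} + 2·v_{1} + v_{9} + 2·v_{11}  ⟹  sig = (2; 1,1,2,2)
  {3,6,9}:  v_{3} + v_{6} + v_{9} = 0  ⟹  sig = (3; —)
  {7,9,11}:  v_{7} + v_{9} + v_{11} = v_{0} + 2·v_{8}  ⟹  sig = (3; 1,2)
  {0,1,3,8}:  v_{0} + v_{1} + v_{3} + v_{8} = v_{7}  ⟹  sig = (4; 1)
  {1,3,9,11}:  v_{1} + v_{3} + v_{9} + v_{11} = v_{8}  ⟹  sig = (4; 1)
  {0,1,6,9,11}:  v_{0} + v_{1} + v_{6} + v_{9} + v_{11} = v_{5}  ⟹  sig = (5; 1)

Hence PRS(X_Σ) =
    |P|=2: 16 collections, coeffs (), (), (1), (1,1), (1,1), (1,1,1), (1,1,1), (1,1,1), (1,1,1), (1,1,1,1), (1,1,1,1), (1,1,1,2), (1,1,2), (1,1,2,2), (1,1,2,2), (1,1,2,2)
    |P|=3: 2 collections, coeffs (), (1,2)
    |P|=4: 2 collections, coeffs (1), (1)
    |P|=5: 1 collection, coeffs (1)


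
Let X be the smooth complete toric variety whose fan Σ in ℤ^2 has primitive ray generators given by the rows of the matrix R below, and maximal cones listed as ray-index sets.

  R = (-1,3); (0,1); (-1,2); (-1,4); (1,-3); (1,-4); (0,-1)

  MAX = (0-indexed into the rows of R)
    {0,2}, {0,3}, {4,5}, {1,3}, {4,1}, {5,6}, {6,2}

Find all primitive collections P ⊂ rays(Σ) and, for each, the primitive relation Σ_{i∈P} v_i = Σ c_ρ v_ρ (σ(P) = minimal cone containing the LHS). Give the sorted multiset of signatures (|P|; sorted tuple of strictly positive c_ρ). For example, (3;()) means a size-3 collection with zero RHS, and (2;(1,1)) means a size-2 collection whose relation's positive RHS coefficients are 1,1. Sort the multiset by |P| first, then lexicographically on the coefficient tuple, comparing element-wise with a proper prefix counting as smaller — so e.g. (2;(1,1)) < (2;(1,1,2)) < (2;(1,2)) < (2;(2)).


Δ(Σ) — 7 vertices, 14 min non-faces:

  • {0,4}:  v_{0} + v_{4} = 0  ⇒ sig = (2;())
  • {1,6}:  v_{1} + v_{6} = 0  ⇒ sig = (2;())
  • {3,5}:  v_{3} + v_{5} = 0  ⇒ sig = (2;())
  • {0,1}:  v_{0} + v_{1} = v_{3}  ⇒ sig = (2;(1))
  • {0,5}:  v_{0} + v_{5} = v_{6}  ⇒ sig = (2;(1))
  • {0,6}:  v_{0} + v_{6} = v_{2}  ⇒ sig = (2;(1))
  • {1,2}:  v_{1} + v_{2} = v_{0}  ⇒ sig = (2;(1))
  • {1,5}:  v_{1} + v_{5} = v_{4}  ⇒ sig = (2;(1))
  • {2,4}:  v_{2} + v_{4} = v_{6}  ⇒ sig = (2;(1))
  • {3,4}:  v_{3} + v_{4} = v_{1}  ⇒ sig = (2;(1))
  • {3,6}:  v_{3} + v_{6} = v_{0}  ⇒ sig = (2;(1))
  • {4,6}:  v_{4} + v_{6} = v_{5}  ⇒ sig = (2;(1))
  • {2,3}:  v_{2} + v_{3} = 2·v_{0}  ⇒ sig = (2;(2))
  • {2,5}:  v_{2} + v_{5} = 2·v_{6}  ⇒ sig = (2;(2))

Hence PRS(X_Σ) =
{ (2;()) ×3,  (2;(1)) ×9,  (2;(2)) ×2 }


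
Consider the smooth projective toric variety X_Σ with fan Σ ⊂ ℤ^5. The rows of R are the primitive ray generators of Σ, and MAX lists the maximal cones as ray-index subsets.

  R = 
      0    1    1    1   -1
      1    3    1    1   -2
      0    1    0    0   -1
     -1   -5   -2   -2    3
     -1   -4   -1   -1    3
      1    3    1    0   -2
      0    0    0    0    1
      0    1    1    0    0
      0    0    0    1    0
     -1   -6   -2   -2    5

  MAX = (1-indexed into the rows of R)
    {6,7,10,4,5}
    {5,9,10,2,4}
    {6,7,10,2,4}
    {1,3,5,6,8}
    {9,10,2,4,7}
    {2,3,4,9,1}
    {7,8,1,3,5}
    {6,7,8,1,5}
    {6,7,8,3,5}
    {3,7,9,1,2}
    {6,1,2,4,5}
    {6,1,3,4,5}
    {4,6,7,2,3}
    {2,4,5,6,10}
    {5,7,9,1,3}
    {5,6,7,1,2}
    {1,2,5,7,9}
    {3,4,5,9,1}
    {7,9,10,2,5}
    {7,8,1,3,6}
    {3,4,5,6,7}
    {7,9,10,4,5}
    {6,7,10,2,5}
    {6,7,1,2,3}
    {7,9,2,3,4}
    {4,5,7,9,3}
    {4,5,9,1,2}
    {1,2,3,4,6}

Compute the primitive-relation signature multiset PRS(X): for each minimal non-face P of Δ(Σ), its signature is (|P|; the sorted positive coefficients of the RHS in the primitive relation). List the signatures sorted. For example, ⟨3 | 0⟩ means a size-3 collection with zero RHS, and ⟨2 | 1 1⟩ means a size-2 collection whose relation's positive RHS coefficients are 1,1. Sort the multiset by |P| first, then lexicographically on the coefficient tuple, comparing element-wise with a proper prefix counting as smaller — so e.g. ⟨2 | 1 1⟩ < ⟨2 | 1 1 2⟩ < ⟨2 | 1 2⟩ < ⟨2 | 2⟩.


Σ has 11 primitive collections:

  P = {6,9}:  v_{6} + v_{9} = v_{2} ; sig = ⟨2 | 1⟩
  P = {3,10}:  v_{3} + v_{10} = v_{4} + v_{7} ; sig = ⟨2 | 1 1⟩
  P = {8,9}:  v_{8} + v_{9} = v_{1} + v_{7} ; sig = ⟨2 | 1 1⟩
  P = {2,8}:  v_{2} + v_{8} = v_{1} + v_{6} + v_{7} ; sig = ⟨2 | 1 1 1⟩
  P = {4,8}:  v_{4} + v_{8} = v_{3} + 2·v_{5} + v_{6} ; sig = ⟨2 | 1 1 2⟩
  P = {8,10}:  v_{8} + v_{10} = 2·v_{5} + v_{6} + v_{7} ; sig = ⟨2 | 1 1 2⟩
  P = {1,10}:  v_{1} + v_{10} = v_{2} + 2·v_{5} ; sig = ⟨2 | 1 2⟩
  P = {2,3,5}:  v_{2} + v_{3} + v_{5} = 0 ; sig = ⟨3 | 0⟩
  P = {1,4,7}:  v_{1} + v_{4} + v_{7} = v_{5} ; sig = ⟨3 | 1⟩
  P = {2,4,5,7}:  v_{2} + v_{4} + v_{5} + v_{7} = v_{10} ; sig = ⟨4 | 1⟩
  P = {1,3,5,6,7}:  v_{1} + v_{3} + v_{5} + v_{6} + v_{7} = v_{8} ; sig = ⟨5 | 1⟩

Sorted signature multiset PRS(X):
{ ⟨2 | 1⟩,  ⟨2 | 1 1⟩ ×2,  ⟨2 | 1 1 1⟩,  ⟨2 | 1 1 2⟩ ×2,  ⟨2 | 1 2⟩,  ⟨3 | 0⟩,  ⟨3 | 1⟩,  ⟨4 | 1⟩,  ⟨5 | 1⟩ }


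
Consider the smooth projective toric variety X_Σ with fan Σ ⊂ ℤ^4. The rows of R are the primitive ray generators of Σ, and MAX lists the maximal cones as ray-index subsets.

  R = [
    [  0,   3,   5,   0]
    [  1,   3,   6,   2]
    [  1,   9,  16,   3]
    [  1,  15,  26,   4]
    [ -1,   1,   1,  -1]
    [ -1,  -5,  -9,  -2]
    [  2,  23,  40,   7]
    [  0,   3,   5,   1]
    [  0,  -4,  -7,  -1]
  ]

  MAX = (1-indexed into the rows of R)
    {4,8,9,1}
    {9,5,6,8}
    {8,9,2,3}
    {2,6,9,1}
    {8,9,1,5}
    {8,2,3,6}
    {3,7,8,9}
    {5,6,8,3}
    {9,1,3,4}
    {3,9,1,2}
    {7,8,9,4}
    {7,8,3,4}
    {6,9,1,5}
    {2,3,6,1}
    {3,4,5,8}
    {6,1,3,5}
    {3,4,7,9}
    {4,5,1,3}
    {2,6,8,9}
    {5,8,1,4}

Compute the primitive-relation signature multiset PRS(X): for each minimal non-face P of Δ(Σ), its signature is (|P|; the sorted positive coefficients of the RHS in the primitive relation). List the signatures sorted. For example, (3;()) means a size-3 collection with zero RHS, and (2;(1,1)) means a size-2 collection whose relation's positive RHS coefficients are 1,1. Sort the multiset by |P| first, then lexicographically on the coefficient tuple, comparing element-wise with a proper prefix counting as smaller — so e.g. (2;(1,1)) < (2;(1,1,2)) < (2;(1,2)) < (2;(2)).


14 collections generate NE(X_Σ); each relation:

  P = {2,5}:  v_{2} + v_{5} = v_{3} + v_{6}  →  sig = (2;(1,1))
  P = {4,6}:  v_{4} + v_{6} = v_{3} + v_{5}  →  sig = (2;(1,1))
  P = {6,7}:  v_{6} + v_{7} = v_{4} + v_{8}  →  sig = (2;(1,1))
  P = {5,7}:  v_{5} + v_{7} = v_{1} + v_{4} + 2·v_{8}  →  sig = (2;(1,1,2))
  P = {2,7}:  v_{2} + v_{7} = 3·v_{3} + v_{8} + v_{9}  →  sig = (2;(1,1,3))
  P = {1,7}:  v_{1} + v_{7} = 2·v_{4} + v_{9}  →  sig = (2;(1,2))
  P = {2,4}:  v_{2} + v_{4} = 2·v_{3}  →  sig = (2;(2))
  P = {3,6,9}:  v_{3} + v_{6} + v_{9} = 0  →  sig = (3;())
  P = {1,2,8}:  v_{1} + v_{2} + v_{8} = v_{3}  →  sig = (3;(1))
  P = {1,3,8}:  v_{1} + v_{3} + v_{8} = v_{4}  →  sig = (3;(1))
  P = {1,6,8}:  v_{1} + v_{6} + v_{8} = v_{5}  →  sig = (3;(1))
  P = {3,5,9}:  v_{3} + v_{5} + v_{9} = v_{1} + v_{8}  →  sig = (3;(1,1))
  P = {4,5,9}:  v_{4} + v_{5} + v_{9} = 2·v_{1} + 2·v_{8}  →  sig = (3;(2,2))
  P = {3,4,8,9}:  v_{3} + v_{4} + v_{8} + v_{9} = v_{7}  →  sig = (4;(1))

so the primitive-relation signature multiset is
[(2;(1,1)), (2;(1,1)), (2;(1,1)), (2;(1,1,2)), (2;(1,1,3)), (2;(1,2)), (2;(2)), (3;()), (3;(1)), (3;(1)), (3;(1)), (3;(1,1)), (3;(2,2)), (4;(1))]


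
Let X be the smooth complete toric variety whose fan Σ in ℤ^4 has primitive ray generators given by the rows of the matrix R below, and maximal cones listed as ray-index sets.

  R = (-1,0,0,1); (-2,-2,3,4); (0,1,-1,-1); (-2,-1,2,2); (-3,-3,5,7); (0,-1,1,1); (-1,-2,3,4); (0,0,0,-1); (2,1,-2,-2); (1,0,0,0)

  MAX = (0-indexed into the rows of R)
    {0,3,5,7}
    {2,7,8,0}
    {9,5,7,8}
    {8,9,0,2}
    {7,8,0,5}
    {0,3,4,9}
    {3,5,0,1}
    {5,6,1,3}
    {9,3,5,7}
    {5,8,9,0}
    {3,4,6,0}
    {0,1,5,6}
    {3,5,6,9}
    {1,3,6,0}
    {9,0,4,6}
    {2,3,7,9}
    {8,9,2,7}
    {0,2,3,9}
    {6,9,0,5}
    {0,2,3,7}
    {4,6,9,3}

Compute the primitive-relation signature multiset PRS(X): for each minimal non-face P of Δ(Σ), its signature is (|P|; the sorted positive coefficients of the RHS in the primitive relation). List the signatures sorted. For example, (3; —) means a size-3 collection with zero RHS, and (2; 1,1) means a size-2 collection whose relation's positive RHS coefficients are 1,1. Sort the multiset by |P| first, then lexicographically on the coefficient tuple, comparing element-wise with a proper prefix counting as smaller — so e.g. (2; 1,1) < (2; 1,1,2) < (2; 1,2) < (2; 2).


Minimal non-faces — 18 found among 10 rays, 21 max cones:

  {2,5}:  v_{2} + v_{5} = 0  ⟹  sig = (2; —)
  {3,8}:  v_{3} + v_{8} = 0  ⟹  sig = (2; —)
  {1,9}:  v_{1} + v_{9} = v_{6}  ⟹  sig = (2; 1)
  {1,7}:  v_{1} + v_{7} = v_{3} + v_{5}  ⟹  sig = (2; 1,1)
  {4,5}:  v_{4} + v_{5} = v_{1} + v_{6}  ⟹  sig = (2; 1,1)
  {4,7}:  v_{4} + v_{7} = v_{3} + v_{6}  ⟹  sig = (2; 1,1)
  {1,2}:  v_{1} + v_{2} = v_{0} + v_{3} + v_{9}  ⟹  sig = (2; 1,1,1)
  {1,8}:  v_{1} + v_{8} = v_{0} + v_{5} + v_{9}  ⟹  sig = (2; 1,1,1)
  {4,8}:  v_{4} + v_{8} = v_{0} + v_{6} + v_{9}  ⟹  sig = (2; 1,1,1)
  {6,7}:  v_{6} + v_{7} = v_{3} + v_{5} + v_{9}  ⟹  sig = (2; 1,1,1)
  {1,4}:  v_{1} + v_{4} = v_{0} + v_{3} + 2·v_{6}  ⟹  sig = (2; 1,1,2)
  {2,6}:  v_{2} + v_{6} = v_{0} + v_{3} + 2·v_{9}  ⟹  sig = (2; 1,1,2)
  {6,8}:  v_{6} + v_{8} = v_{0} + v_{5} + 2·v_{9}  ⟹  sig = (2; 1,1,2)
  {2,4}:  v_{2} + v_{4} = 2·v_{0} + 2·v_{3} + 3·v_{9}  ⟹  sig = (2; 2,2,3)
  {0,7,9}:  v_{0} + v_{7} + v_{9} = 0  ⟹  sig = (3; —)
  {0,3,5,9}:  v_{0} + v_{3} + v_{5} + v_{9} = v_{1}  ⟹  sig = (4; 1)
  {0,3,6,9}:  v_{0} + v_{3} + v_{6} + v_{9} = v_{4}  ⟹  sig = (4; 1)
  {0,3,5,6}:  v_{0} + v_{3} + v_{5} + v_{6} = 2·v_{1}  ⟹  sig = (4; 2)

so the primitive-relation signature multiset is
    (2; —)
    (2; —)
    (2; 1)
    (2; 1,1)
    (2; 1,1)
    (2; 1,1)
    (2; 1,1,1)
    (2; 1,1,1)
    (2; 1,1,1)
    (2; 1,1,1)
    (2; 1,1,2)
    (2; 1,1,2)
    (2; 1,1,2)
    (2; 2,2,3)
    (3; —)
    (4; 1)
    (4; 1)
    (4; 2)
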